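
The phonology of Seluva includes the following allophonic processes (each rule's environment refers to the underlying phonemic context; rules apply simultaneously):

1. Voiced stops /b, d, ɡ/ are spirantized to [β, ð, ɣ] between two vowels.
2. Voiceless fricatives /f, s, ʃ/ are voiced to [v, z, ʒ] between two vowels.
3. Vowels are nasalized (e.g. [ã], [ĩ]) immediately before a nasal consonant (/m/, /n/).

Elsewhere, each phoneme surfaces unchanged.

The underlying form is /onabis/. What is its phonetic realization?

[õnaβis]

Rule 3 applies to /o/ (word-initial: before a nasal consonant) → [õ].
/n/ (between /o/ and /a/) is unaffected → [n].
/a/ (between /n/ and /b/) is in the target of rule 3 but the environment (before a nasal consonant) is not met → [a].
/b/ meets the environment for rule 1 (between two vowels) → [β].
/i/ (between /b/ and /s/) is in the target of rule 3 but the environment (before a nasal consonant) is not met → [i].
/s/ (word-final): rule 2 targets it, but not between two vowels → unchanged [s].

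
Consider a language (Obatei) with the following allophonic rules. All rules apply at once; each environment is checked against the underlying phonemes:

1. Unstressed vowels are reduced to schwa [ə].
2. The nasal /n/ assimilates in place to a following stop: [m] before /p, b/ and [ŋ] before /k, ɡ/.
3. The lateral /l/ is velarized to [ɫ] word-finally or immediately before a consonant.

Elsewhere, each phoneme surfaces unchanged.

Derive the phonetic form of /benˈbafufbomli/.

/b/ stays [b].
Rule 1 applies to /e/ (between /b/ and /n/: in an unstressed syllable) → [ə].
Rule 2 applies to /n/ (between /e/ and /b/: before a labial or velar stop) → [m].
/b/ — not in any rule's target class → [b].
/a/ (between /b/ and /f/): rule 1 targets it, but not in an unstressed syllable → unchanged [a].
/f/ stays [f].
/u/ (between /f/ and /f/) occurs in an unstressed syllable → [ə] by rule 1.
/f/ (between /u/ and /b/): no rule targets it → [f].
/b/ (between /f/ and /o/): no rule targets it → [b].
/o/ (between /b/ and /m/) occurs in an unstressed syllable → [ə] by rule 1.
/m/ — not in any rule's target class → [m].
/l/ (between /m/ and /i/) fails the environment for rule 3, so it stays [l].
/i/ (word-final) occurs in an unstressed syllable → [ə] by rule 1.

[bəmˈbafəfbəmlə]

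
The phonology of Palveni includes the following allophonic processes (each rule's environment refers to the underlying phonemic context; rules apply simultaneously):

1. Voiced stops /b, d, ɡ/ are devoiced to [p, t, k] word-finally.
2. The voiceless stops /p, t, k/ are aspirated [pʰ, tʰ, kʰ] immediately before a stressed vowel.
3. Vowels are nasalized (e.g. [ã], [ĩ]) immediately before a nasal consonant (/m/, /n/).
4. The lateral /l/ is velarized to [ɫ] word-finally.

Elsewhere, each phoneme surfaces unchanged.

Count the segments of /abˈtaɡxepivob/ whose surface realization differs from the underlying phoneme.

2

Segments that undergo a rule: /t/ → [tʰ] (rule 2); /b/ → [p] (rule 1).
All other segments surface unchanged.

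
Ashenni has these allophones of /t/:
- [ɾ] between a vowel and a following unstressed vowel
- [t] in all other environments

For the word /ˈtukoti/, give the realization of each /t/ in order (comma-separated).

Occurrence 1 (position 1): no conditioning environment matches → elsewhere allophone [t].
Occurrence 2 (position 5): between a vowel and a following unstressed vowel → [ɾ].

[t], [ɾ]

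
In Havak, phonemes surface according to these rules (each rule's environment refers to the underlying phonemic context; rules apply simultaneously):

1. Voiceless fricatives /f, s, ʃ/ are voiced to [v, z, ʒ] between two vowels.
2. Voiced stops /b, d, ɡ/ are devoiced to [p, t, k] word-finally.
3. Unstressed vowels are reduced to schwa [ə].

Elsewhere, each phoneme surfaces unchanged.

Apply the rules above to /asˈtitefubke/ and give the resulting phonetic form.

[əsˈtitəvəbkə]

Rule 3 applies to /a/ (word-initial: in an unstressed syllable) → [ə].
/s/ (between /a/ and /t/) is in the target of rule 1 but the environment (between two vowels) is not met → [s].
/t/ stays [t].
/i/ (between /t/ and /t/): rule 3 targets it, but not in an unstressed syllable → unchanged [i].
/t/ (between /i/ and /e/) is unaffected → [t].
/e/ — between /t/ and /f/, in an unstressed syllable — surfaces as [ə] (rule 3).
/f/ — between /e/ and /u/, between two vowels — surfaces as [v] (rule 1).
/u/ (between /f/ and /b/): in an unstressed syllable, so rule 3 applies → [ə].
/b/ (between /u/ and /k/): rule 2 targets it, but not word-finally → unchanged [b].
/k/ — not in any rule's target class → [k].
/e/ meets the environment for rule 3 (in an unstressed syllable) → [ə].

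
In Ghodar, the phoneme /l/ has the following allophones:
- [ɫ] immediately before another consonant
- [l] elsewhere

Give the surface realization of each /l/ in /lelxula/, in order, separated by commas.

[l], [ɫ], [l]

Occurrence 1 (position 1): no conditioning environment matches → elsewhere allophone [l].
Occurrence 2 (position 3): immediately before another consonant → [ɫ].
Occurrence 3 (position 6): no conditioning environment matches → elsewhere allophone [l].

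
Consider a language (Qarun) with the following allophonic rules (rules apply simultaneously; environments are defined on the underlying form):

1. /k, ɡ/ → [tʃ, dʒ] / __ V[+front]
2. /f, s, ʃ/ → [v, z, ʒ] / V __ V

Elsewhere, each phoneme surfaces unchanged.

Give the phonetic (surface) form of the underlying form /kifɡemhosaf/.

/k/ (word-initial) occurs before a front vowel → [tʃ] by rule 1.
/f/ (between /i/ and /ɡ/) is in the target of rule 2 but the environment (between two vowels) is not met → [f].
/ɡ/ — between /f/ and /e/, before a front vowel — surfaces as [dʒ] (rule 1).
Rule 2 applies to /s/ (between /o/ and /a/: between two vowels) → [z].
/f/ (word-final): rule 2 targets it, but not between two vowels → unchanged [f].

[tʃifdʒemhozaf]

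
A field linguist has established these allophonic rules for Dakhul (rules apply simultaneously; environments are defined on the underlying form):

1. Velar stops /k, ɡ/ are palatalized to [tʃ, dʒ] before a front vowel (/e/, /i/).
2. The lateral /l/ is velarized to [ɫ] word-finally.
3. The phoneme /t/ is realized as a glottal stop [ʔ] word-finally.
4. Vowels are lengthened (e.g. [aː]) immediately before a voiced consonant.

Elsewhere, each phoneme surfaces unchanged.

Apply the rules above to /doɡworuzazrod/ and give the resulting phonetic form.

/o/ (between /d/ and /ɡ/) occurs before a voiced consonant → [oː] by rule 4.
/ɡ/ — between /o/ and /w/; rule 1 does not apply here → [ɡ].
/o/ — between /w/ and /r/, before a voiced consonant — surfaces as [oː] (rule 4).
Rule 4 applies to /u/ (between /r/ and /z/: before a voiced consonant) → [uː].
/a/ — between /z/ and /z/, before a voiced consonant — surfaces as [aː] (rule 4).
/o/ (between /r/ and /d/): before a voiced consonant, so rule 4 applies → [oː].

[doːɡwoːruːzaːzroːd]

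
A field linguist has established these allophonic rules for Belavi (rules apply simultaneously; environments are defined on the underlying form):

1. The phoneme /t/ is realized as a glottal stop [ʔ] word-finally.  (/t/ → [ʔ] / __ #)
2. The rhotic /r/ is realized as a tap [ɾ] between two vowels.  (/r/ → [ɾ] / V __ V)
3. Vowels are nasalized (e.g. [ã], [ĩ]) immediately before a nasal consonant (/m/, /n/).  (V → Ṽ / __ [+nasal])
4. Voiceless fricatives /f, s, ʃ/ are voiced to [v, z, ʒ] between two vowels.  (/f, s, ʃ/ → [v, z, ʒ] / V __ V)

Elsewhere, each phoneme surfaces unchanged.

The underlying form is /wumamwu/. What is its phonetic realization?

/u/ (between /w/ and /m/) occurs before a nasal consonant → [ũ] by rule 3.
/a/ (between /m/ and /m/): before a nasal consonant, so rule 3 applies → [ã].
/u/ — word-final; rule 3 does not apply here → [u].

[wũmãmwu]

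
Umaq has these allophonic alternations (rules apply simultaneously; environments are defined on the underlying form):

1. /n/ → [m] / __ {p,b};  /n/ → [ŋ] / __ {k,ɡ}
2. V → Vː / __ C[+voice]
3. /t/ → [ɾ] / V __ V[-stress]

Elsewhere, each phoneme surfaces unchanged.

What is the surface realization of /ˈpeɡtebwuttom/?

/e/ (between /p/ and /ɡ/): before a voiced consonant, so rule 2 applies → [eː].
/t/ (between /ɡ/ and /e/): rule 3 targets it, but not between a vowel and a following unstressed vowel → unchanged [t].
/e/ meets the environment for rule 2 (before a voiced consonant) → [eː].
/u/ — between /w/ and /t/; rule 2 does not apply here → [u].
/t/ — between /u/ and /t/; rule 3 does not apply here → [t].
/t/ — between /t/ and /o/; rule 3 does not apply here → [t].
Rule 2 applies to /o/ (between /t/ and /m/: before a voiced consonant) → [oː].

[ˈpeːɡteːbwuttoːm]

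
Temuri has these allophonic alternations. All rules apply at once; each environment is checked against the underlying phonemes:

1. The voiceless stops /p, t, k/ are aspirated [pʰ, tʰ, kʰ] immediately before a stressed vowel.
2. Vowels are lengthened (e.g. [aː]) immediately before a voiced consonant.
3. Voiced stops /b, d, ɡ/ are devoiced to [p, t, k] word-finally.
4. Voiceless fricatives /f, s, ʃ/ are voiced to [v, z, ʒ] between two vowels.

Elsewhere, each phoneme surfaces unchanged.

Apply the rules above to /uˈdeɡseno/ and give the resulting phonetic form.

/u/ meets the environment for rule 2 (before a voiced consonant) → [uː].
/d/ — between /u/ and /e/; rule 3 does not apply here → [d].
Rule 2 applies to /e/ (between /d/ and /ɡ/: before a voiced consonant) → [eː].
/ɡ/ — between /e/ and /s/; rule 3 does not apply here → [ɡ].
/s/ (between /ɡ/ and /e/) fails the environment for rule 4, so it stays [s].
/e/ (between /s/ and /n/): before a voiced consonant, so rule 2 applies → [eː].
/n/ (between /e/ and /o/) is unaffected → [n].
/o/ — word-final; rule 2 does not apply here → [o].

[uːˈdeːɡseːno]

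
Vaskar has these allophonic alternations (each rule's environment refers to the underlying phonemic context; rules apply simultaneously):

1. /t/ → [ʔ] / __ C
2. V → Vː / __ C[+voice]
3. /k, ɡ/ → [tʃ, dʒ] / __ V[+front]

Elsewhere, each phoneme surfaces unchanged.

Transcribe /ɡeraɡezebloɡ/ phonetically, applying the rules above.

/ɡ/ meets the environment for rule 3 (before a front vowel) → [dʒ].
Rule 2 applies to /e/ (between /ɡ/ and /r/: before a voiced consonant) → [eː].
/r/ — not in any rule's target class → [r].
/a/ (between /r/ and /ɡ/) occurs before a voiced consonant → [aː] by rule 2.
/ɡ/ (between /a/ and /e/) occurs before a front vowel → [dʒ] by rule 3.
Rule 2 applies to /e/ (between /ɡ/ and /z/: before a voiced consonant) → [eː].
/z/ — not in any rule's target class → [z].
/e/ (between /z/ and /b/): before a voiced consonant, so rule 2 applies → [eː].
/b/ stays [b].
/l/ stays [l].
/o/ meets the environment for rule 2 (before a voiced consonant) → [oː].
/ɡ/ (word-final) is in the target of rule 3 but the environment (before a front vowel) is not met → [ɡ].

[dʒeːraːdʒeːzeːbloːɡ]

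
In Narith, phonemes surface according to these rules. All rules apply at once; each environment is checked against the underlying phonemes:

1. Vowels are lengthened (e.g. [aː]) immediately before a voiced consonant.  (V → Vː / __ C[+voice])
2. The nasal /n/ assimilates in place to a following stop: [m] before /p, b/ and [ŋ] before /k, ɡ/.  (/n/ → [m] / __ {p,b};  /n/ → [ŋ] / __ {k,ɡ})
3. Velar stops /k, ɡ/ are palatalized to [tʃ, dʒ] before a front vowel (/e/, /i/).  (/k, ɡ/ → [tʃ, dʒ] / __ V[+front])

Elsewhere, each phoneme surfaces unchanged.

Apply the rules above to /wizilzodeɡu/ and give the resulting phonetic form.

[wiːziːlzoːdeːɡu]

/w/ — not in any rule's target class → [w].
/i/ (between /w/ and /z/): before a voiced consonant, so rule 1 applies → [iː].
/z/ — not in any rule's target class → [z].
/i/ meets the environment for rule 1 (before a voiced consonant) → [iː].
/l/ stays [l].
/z/ (between /l/ and /o/) is unaffected → [z].
Rule 1 applies to /o/ (between /z/ and /d/: before a voiced consonant) → [oː].
/d/ (between /o/ and /e/) is unaffected → [d].
/e/ (between /d/ and /ɡ/) occurs before a voiced consonant → [eː] by rule 1.
/ɡ/ — between /e/ and /u/; rule 3 does not apply here → [ɡ].
/u/ (word-final) fails the environment for rule 1, so it stays [u].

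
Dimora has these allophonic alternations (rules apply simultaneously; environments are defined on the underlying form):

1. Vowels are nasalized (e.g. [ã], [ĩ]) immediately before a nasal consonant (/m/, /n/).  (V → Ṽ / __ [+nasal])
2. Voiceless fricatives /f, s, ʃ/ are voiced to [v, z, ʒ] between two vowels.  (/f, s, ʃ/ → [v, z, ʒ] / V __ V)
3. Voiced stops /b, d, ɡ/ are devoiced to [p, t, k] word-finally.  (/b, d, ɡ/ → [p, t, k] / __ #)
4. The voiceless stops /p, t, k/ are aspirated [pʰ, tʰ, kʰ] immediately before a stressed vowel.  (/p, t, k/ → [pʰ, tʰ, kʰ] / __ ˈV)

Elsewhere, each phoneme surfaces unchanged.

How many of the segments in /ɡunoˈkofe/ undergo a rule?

Segments that undergo a rule: /u/ → [ũ] (rule 1); /k/ → [kʰ] (rule 4); /f/ → [v] (rule 2).
All other segments surface unchanged.

3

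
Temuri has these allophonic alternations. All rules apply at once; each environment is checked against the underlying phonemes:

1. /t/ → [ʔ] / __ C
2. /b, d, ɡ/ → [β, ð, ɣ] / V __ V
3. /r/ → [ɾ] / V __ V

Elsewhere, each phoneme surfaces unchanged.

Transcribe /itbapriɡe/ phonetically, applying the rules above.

/i/ (word-initial) is unaffected → [i].
/t/ — between /i/ and /b/, immediately before a consonant — surfaces as [ʔ] (rule 1).
/b/ — between /t/ and /a/; rule 2 does not apply here → [b].
/a/ stays [a].
/p/ (between /a/ and /r/) is unaffected → [p].
/r/ — between /p/ and /i/; rule 3 does not apply here → [r].
/i/ (between /r/ and /ɡ/) is unaffected → [i].
/ɡ/ — between /i/ and /e/, between two vowels — surfaces as [ɣ] (rule 2).
/e/ (word-final) is unaffected → [e].

[iʔbapriɣe]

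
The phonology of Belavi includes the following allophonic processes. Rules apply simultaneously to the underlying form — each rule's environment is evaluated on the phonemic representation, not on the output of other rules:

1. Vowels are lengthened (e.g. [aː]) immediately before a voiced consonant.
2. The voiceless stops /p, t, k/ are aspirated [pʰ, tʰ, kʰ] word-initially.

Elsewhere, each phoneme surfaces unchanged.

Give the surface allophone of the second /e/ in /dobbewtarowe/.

/e/ (word-final) fails the environment for rule 1, so it stays [e].

[e]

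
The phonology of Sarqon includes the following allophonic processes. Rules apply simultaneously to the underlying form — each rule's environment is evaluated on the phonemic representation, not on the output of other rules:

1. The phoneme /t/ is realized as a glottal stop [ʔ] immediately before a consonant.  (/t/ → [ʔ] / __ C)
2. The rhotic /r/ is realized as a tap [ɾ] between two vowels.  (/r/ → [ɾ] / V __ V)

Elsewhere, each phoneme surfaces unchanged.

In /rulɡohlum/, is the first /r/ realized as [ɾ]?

No

/r/ (word-initial): rule 2 targets it, but not between two vowels → unchanged [r].
The actual realization is [r], not [ɾ].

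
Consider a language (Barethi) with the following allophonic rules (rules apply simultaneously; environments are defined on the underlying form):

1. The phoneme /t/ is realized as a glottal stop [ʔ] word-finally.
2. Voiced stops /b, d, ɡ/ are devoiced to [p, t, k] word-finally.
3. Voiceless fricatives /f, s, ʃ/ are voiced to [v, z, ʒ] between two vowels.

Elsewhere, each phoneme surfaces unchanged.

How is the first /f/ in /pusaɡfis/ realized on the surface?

/f/ (between /ɡ/ and /i/) is in the target of rule 3 but the environment (between two vowels) is not met → [f].

[f]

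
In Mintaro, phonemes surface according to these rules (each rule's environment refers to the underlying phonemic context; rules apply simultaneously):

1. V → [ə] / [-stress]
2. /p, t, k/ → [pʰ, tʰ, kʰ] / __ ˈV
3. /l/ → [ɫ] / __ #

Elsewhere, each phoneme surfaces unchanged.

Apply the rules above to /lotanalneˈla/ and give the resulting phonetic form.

/l/ (word-initial): rule 3 targets it, but not word-finally → unchanged [l].
/o/ (between /l/ and /t/) occurs in an unstressed syllable → [ə] by rule 1.
/t/ (between /o/ and /a/) is in the target of rule 2 but the environment (immediately before a stressed vowel) is not met → [t].
Rule 1 applies to /a/ (between /t/ and /n/: in an unstressed syllable) → [ə].
/a/ meets the environment for rule 1 (in an unstressed syllable) → [ə].
/l/ (between /a/ and /n/) fails the environment for rule 3, so it stays [l].
/e/ meets the environment for rule 1 (in an unstressed syllable) → [ə].
/l/ (between /e/ and /a/): rule 3 targets it, but not word-finally → unchanged [l].
/a/ (word-final) is in the target of rule 1 but the environment (in an unstressed syllable) is not met → [a].

[lətənəlnəˈla]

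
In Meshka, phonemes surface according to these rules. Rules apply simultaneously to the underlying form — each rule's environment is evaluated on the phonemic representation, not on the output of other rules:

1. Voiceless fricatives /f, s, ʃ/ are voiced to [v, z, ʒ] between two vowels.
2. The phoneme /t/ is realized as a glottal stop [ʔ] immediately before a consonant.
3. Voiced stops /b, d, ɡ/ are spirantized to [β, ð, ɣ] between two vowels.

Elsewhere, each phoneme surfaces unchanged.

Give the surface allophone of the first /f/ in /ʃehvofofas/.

[v]

/f/ — between /o/ and /o/, between two vowels — surfaces as [v] (rule 1).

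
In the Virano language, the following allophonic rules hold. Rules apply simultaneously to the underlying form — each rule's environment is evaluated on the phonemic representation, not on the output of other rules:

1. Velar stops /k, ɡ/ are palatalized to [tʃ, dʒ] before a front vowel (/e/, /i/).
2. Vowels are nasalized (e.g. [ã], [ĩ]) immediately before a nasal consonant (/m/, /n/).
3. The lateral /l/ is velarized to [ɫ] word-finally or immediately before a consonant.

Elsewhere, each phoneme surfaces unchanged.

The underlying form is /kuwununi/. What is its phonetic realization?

[kuwũnũni]

/k/ (word-initial) is in the target of rule 1 but the environment (before a front vowel) is not met → [k].
/u/ (between /k/ and /w/) is in the target of rule 2 but the environment (before a nasal consonant) is not met → [u].
/w/ (between /u/ and /u/): no rule targets it → [w].
/u/ — between /w/ and /n/, before a nasal consonant — surfaces as [ũ] (rule 2).
/n/ (between /u/ and /u/): no rule targets it → [n].
/u/ (between /n/ and /n/) occurs before a nasal consonant → [ũ] by rule 2.
/n/ (between /u/ and /i/) is unaffected → [n].
/i/ (word-final) is in the target of rule 2 but the environment (before a nasal consonant) is not met → [i].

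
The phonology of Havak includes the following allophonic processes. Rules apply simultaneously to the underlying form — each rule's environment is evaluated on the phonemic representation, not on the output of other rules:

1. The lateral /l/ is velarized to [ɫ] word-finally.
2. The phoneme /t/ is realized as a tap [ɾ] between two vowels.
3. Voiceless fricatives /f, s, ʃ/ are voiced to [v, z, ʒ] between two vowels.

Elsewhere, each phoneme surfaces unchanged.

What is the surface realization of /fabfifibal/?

/f/ (word-initial) fails the environment for rule 3, so it stays [f].
/a/ — not in any rule's target class → [a].
/b/ (between /a/ and /f/) is unaffected → [b].
/f/ — between /b/ and /i/; rule 3 does not apply here → [f].
/i/ (between /f/ and /f/) is unaffected → [i].
/f/ meets the environment for rule 3 (between two vowels) → [v].
/i/ — not in any rule's target class → [i].
/b/ stays [b].
/a/ stays [a].
/l/ meets the environment for rule 1 (word-finally) → [ɫ].

[fabfivibaɫ]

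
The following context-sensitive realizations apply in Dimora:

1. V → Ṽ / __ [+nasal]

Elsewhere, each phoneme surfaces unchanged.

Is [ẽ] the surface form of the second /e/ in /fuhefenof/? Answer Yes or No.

Yes

Rule 1 applies to /e/ (between /f/ and /n/: before a nasal consonant) → [ẽ].
The actual realization is [ẽ], which matches [ẽ].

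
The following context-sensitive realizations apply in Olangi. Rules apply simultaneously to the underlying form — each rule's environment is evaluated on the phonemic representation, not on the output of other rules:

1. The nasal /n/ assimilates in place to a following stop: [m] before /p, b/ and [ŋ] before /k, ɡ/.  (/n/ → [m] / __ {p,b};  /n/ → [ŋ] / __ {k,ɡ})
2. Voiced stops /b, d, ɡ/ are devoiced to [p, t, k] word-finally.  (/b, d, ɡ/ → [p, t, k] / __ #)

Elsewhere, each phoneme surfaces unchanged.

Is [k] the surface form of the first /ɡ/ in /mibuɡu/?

/ɡ/ (between /u/ and /u/) fails the environment for rule 2, so it stays [ɡ].
The actual realization is [ɡ], not [k].

No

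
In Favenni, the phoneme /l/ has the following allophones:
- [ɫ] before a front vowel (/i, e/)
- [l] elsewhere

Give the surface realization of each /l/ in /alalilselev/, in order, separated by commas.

[l], [ɫ], [l], [ɫ]

Occurrence 1 (position 2): no conditioning environment matches → elsewhere allophone [l].
Occurrence 2 (position 4): before a front vowel (/i, e/) → [ɫ].
Occurrence 3 (position 6): no conditioning environment matches → elsewhere allophone [l].
Occurrence 4 (position 9): before a front vowel (/i, e/) → [ɫ].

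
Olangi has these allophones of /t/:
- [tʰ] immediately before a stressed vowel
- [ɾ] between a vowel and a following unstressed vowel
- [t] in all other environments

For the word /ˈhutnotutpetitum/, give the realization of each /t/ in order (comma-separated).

[t], [ɾ], [t], [ɾ], [ɾ]

Occurrence 1 (position 3): no conditioning environment matches → elsewhere allophone [t].
Occurrence 2 (position 6): between a vowel and a following unstressed vowel → [ɾ].
Occurrence 3 (position 8): no conditioning environment matches → elsewhere allophone [t].
Occurrence 4 (position 11): between a vowel and a following unstressed vowel → [ɾ].
Occurrence 5 (position 13): between a vowel and a following unstressed vowel → [ɾ].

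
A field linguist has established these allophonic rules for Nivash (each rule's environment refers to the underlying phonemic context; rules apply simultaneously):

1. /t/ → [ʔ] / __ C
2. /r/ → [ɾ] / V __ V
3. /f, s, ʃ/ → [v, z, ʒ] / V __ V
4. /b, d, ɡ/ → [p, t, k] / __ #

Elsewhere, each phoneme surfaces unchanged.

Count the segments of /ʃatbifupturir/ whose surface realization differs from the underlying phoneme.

3

Segments that undergo a rule: /t/ → [ʔ] (rule 1); /f/ → [v] (rule 3); /r/ → [ɾ] (rule 2).
All other segments surface unchanged.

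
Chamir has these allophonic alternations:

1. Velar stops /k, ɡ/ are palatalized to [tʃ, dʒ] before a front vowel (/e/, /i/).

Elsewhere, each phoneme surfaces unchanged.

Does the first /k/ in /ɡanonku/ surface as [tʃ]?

No

/k/ (between /n/ and /u/) fails the environment for rule 1, so it stays [k].
The actual realization is [k], not [tʃ].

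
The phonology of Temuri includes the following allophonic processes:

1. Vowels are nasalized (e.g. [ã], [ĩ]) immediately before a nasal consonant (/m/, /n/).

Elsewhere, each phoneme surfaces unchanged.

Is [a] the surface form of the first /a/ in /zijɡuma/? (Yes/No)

Yes

/a/ (word-final) fails the environment for rule 1, so it stays [a].
The actual realization is [a], which matches [a].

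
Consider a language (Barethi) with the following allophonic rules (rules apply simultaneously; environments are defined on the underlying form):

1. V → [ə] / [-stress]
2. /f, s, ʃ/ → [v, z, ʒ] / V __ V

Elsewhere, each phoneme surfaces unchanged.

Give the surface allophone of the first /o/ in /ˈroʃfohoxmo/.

[o]

/o/ (between /r/ and /ʃ/) fails the environment for rule 1, so it stays [o].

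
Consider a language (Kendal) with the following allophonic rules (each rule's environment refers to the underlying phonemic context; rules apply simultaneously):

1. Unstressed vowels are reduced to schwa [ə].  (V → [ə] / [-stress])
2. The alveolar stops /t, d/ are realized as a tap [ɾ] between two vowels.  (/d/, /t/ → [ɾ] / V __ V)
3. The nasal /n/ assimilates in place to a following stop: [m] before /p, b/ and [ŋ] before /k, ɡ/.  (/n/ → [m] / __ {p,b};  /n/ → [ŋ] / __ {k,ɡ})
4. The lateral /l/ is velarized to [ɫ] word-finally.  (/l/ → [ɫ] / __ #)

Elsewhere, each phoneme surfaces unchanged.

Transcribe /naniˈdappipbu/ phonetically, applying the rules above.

[nənəˈɾappəpbə]

/n/ (word-initial): rule 3 targets it, but not before a labial or velar stop → unchanged [n].
/a/ — between /n/ and /n/, in an unstressed syllable — surfaces as [ə] (rule 1).
/n/ — between /a/ and /i/; rule 3 does not apply here → [n].
/i/ (between /n/ and /d/): in an unstressed syllable, so rule 1 applies → [ə].
Rule 2 applies to /d/ (between /i/ and /a/: between two vowels) → [ɾ].
/a/ (between /d/ and /p/) is in the target of rule 1 but the environment (in an unstressed syllable) is not met → [a].
/p/ (between /a/ and /p/) is unaffected → [p].
/p/ (between /p/ and /i/): no rule targets it → [p].
Rule 1 applies to /i/ (between /p/ and /p/: in an unstressed syllable) → [ə].
/p/ (between /i/ and /b/): no rule targets it → [p].
/b/ (between /p/ and /u/) is unaffected → [b].
/u/ (word-final): in an unstressed syllable, so rule 1 applies → [ə].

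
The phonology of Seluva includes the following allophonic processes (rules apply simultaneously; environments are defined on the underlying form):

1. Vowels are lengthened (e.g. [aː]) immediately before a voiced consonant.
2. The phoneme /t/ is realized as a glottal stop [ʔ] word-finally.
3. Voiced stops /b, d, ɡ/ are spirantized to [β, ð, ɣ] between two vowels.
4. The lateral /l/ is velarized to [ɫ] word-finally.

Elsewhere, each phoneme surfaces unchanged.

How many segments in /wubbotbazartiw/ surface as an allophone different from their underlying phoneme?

Segments that undergo a rule: /u/ → [uː] (rule 1); /a/ → [aː] (rule 1); /a/ → [aː] (rule 1); /i/ → [iː] (rule 1).
All other segments surface unchanged.

4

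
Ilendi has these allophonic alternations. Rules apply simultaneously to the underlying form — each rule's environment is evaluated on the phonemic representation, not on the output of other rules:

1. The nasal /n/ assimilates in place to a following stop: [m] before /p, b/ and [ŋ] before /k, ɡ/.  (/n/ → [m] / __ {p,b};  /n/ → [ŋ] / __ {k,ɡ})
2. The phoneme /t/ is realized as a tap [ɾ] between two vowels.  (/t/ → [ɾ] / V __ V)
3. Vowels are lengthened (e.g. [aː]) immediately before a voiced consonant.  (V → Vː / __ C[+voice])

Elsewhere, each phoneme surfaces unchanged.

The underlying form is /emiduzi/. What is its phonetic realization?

/e/ (word-initial): before a voiced consonant, so rule 3 applies → [eː].
/m/ (between /e/ and /i/) is unaffected → [m].
Rule 3 applies to /i/ (between /m/ and /d/: before a voiced consonant) → [iː].
/d/ (between /i/ and /u/) is unaffected → [d].
/u/ (between /d/ and /z/) occurs before a voiced consonant → [uː] by rule 3.
/z/ stays [z].
/i/ — word-final; rule 3 does not apply here → [i].

[eːmiːduːzi]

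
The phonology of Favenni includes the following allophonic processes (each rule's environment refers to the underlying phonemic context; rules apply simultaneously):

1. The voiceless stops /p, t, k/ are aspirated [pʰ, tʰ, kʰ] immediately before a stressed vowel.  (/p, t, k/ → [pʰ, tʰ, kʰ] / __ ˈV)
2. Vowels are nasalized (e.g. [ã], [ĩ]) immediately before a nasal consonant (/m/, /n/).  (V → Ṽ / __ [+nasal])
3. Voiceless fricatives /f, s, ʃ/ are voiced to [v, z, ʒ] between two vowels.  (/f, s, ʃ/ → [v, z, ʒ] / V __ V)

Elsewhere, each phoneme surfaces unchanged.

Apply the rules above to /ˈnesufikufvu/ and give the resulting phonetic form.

[ˈnezuvikufvu]

/e/ (between /n/ and /s/) is in the target of rule 2 but the environment (before a nasal consonant) is not met → [e].
/s/ (between /e/ and /u/) occurs between two vowels → [z] by rule 3.
/u/ (between /s/ and /f/) fails the environment for rule 2, so it stays [u].
/f/ — between /u/ and /i/, between two vowels — surfaces as [v] (rule 3).
/i/ — between /f/ and /k/; rule 2 does not apply here → [i].
/k/ (between /i/ and /u/): rule 1 targets it, but not immediately before a stressed vowel → unchanged [k].
/u/ (between /k/ and /f/): rule 2 targets it, but not before a nasal consonant → unchanged [u].
/f/ (between /u/ and /v/) fails the environment for rule 3, so it stays [f].
/u/ (word-final) is in the target of rule 2 but the environment (before a nasal consonant) is not met → [u].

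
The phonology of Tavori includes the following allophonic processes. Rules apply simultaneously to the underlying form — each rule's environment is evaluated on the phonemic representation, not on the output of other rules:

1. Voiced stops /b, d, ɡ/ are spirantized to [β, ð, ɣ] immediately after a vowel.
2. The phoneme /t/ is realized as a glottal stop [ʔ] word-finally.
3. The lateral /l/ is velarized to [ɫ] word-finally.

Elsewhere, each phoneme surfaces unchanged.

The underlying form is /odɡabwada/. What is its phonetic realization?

/o/ (word-initial): no rule targets it → [o].
Rule 1 applies to /d/ (between /o/ and /ɡ/: immediately after a vowel) → [ð].
/ɡ/ (between /d/ and /a/) fails the environment for rule 1, so it stays [ɡ].
/a/ stays [a].
/b/ — between /a/ and /w/, immediately after a vowel — surfaces as [β] (rule 1).
/w/ — not in any rule's target class → [w].
/a/ (between /w/ and /d/): no rule targets it → [a].
Rule 1 applies to /d/ (between /a/ and /a/: immediately after a vowel) → [ð].
/a/ stays [a].

[oðɡaβwaða]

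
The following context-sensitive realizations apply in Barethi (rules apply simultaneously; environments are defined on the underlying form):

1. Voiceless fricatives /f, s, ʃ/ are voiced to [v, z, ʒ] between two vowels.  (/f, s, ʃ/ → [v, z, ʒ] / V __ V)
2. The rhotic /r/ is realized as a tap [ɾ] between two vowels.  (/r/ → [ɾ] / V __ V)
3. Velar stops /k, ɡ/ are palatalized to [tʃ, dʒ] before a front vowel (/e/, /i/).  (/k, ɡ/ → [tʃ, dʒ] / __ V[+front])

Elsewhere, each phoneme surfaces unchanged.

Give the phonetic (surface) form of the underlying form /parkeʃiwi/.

[partʃeʒiwi]

/p/ (word-initial): no rule targets it → [p].
/a/ stays [a].
/r/ (between /a/ and /k/) fails the environment for rule 2, so it stays [r].
/k/ (between /r/ and /e/) occurs before a front vowel → [tʃ] by rule 3.
/e/ (between /k/ and /ʃ/): no rule targets it → [e].
/ʃ/ (between /e/ and /i/) occurs between two vowels → [ʒ] by rule 1.
/i/ — not in any rule's target class → [i].
/w/ — not in any rule's target class → [w].
/i/ (word-final): no rule targets it → [i].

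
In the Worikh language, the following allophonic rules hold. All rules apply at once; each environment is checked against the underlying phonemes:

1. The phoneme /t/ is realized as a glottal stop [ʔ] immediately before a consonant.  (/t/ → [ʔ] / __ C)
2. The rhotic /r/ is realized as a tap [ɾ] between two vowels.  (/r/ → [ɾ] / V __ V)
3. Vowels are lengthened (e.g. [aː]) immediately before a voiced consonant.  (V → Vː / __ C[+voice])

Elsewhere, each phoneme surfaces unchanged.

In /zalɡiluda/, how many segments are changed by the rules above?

3

Segments that undergo a rule: /a/ → [aː] (rule 3); /i/ → [iː] (rule 3); /u/ → [uː] (rule 3).
All other segments surface unchanged.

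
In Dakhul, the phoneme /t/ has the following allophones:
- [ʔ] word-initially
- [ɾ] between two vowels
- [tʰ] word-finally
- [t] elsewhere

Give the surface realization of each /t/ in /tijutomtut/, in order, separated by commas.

Occurrence 1 (position 1): word-initially → [ʔ].
Occurrence 2 (position 5): between two vowels → [ɾ].
Occurrence 3 (position 8): no conditioning environment matches → elsewhere allophone [t].
Occurrence 4 (position 10): word-finally → [tʰ].

[ʔ], [ɾ], [t], [tʰ]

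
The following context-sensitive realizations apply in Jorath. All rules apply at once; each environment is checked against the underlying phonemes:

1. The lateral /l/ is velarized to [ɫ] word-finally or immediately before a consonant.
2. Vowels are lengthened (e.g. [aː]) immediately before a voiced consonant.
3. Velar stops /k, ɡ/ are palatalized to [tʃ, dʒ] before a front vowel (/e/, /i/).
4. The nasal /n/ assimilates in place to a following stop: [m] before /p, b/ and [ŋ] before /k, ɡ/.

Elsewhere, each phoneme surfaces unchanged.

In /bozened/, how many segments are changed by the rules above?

Segments that undergo a rule: /o/ → [oː] (rule 2); /e/ → [eː] (rule 2); /e/ → [eː] (rule 2).
All other segments surface unchanged.

3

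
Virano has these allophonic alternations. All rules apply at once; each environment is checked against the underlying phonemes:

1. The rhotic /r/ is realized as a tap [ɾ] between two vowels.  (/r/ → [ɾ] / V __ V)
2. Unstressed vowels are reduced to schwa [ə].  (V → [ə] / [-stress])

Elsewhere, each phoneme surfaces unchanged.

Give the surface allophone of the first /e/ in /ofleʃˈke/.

/e/ — between /l/ and /ʃ/, in an unstressed syllable — surfaces as [ə] (rule 2).

[ə]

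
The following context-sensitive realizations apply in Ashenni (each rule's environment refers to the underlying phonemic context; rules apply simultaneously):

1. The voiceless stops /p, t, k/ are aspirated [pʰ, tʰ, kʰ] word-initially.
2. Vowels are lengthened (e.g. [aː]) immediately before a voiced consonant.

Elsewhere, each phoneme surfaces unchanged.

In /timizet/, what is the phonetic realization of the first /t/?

Rule 1 applies to /t/ (word-initial: word-initially) → [tʰ].

[tʰ]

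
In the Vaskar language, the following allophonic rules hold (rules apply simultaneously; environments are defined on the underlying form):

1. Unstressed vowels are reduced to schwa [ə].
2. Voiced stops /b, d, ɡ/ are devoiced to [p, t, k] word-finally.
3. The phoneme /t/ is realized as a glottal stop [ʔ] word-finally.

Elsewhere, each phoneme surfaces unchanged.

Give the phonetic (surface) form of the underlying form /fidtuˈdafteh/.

[fədtəˈdaftəh]

/f/ — not in any rule's target class → [f].
/i/ (between /f/ and /d/): in an unstressed syllable, so rule 1 applies → [ə].
/d/ — between /i/ and /t/; rule 2 does not apply here → [d].
/t/ (between /d/ and /u/): rule 3 targets it, but not word-finally → unchanged [t].
Rule 1 applies to /u/ (between /t/ and /d/: in an unstressed syllable) → [ə].
/d/ — between /u/ and /a/; rule 2 does not apply here → [d].
/a/ (between /d/ and /f/) is in the target of rule 1 but the environment (in an unstressed syllable) is not met → [a].
/f/ — not in any rule's target class → [f].
/t/ (between /f/ and /e/): rule 3 targets it, but not word-finally → unchanged [t].
/e/ meets the environment for rule 1 (in an unstressed syllable) → [ə].
/h/ stays [h].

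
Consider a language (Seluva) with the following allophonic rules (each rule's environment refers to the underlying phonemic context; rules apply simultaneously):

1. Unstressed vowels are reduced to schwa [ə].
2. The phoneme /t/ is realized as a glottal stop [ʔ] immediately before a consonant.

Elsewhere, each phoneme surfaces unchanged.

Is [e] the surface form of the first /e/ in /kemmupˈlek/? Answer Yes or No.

/e/ meets the environment for rule 1 (in an unstressed syllable) → [ə].
The actual realization is [ə], not [e].

No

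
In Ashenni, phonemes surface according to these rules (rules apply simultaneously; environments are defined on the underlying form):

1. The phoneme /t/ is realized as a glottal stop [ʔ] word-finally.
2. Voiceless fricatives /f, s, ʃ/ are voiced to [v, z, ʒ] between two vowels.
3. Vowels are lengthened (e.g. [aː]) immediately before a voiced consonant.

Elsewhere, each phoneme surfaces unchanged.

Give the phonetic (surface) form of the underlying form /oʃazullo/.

/o/ (word-initial) is in the target of rule 3 but the environment (before a voiced consonant) is not met → [o].
/ʃ/ (between /o/ and /a/): between two vowels, so rule 2 applies → [ʒ].
/a/ (between /ʃ/ and /z/): before a voiced consonant, so rule 3 applies → [aː].
/z/ stays [z].
/u/ — between /z/ and /l/, before a voiced consonant — surfaces as [uː] (rule 3).
/l/ — not in any rule's target class → [l].
/l/ (between /l/ and /o/) is unaffected → [l].
/o/ (word-final): rule 3 targets it, but not before a voiced consonant → unchanged [o].

[oʒaːzuːllo]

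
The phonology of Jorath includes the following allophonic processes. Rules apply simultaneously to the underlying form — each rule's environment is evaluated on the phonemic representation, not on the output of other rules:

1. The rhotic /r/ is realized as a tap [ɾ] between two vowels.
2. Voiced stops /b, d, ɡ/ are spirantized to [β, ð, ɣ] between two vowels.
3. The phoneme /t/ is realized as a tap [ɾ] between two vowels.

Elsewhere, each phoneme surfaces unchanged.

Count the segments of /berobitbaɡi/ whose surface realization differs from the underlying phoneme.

Segments that undergo a rule: /r/ → [ɾ] (rule 1); /b/ → [β] (rule 2); /ɡ/ → [ɣ] (rule 2).
All other segments surface unchanged.

3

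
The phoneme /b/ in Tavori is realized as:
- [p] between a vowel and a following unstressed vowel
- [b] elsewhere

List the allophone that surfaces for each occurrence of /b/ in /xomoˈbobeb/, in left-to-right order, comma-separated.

[b], [p], [b]

Occurrence 1 (position 5): no conditioning environment matches → elsewhere allophone [b].
Occurrence 2 (position 7): between a vowel and a following unstressed vowel → [p].
Occurrence 3 (position 9): no conditioning environment matches → elsewhere allophone [b].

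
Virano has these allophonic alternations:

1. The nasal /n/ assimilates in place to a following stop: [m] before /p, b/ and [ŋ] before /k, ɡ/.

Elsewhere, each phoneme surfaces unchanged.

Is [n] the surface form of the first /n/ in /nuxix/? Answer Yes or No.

Yes

/n/ (word-initial) is in the target of rule 1 but the environment (before a labial or velar stop) is not met → [n].
The actual realization is [n], which matches [n].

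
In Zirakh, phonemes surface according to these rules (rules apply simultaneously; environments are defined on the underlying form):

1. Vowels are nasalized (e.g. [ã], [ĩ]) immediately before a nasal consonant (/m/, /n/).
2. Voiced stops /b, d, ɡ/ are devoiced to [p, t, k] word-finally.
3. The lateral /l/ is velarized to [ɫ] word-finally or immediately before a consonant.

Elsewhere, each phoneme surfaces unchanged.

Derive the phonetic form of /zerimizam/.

/e/ — between /z/ and /r/; rule 1 does not apply here → [e].
Rule 1 applies to /i/ (between /r/ and /m/: before a nasal consonant) → [ĩ].
/i/ (between /m/ and /z/) fails the environment for rule 1, so it stays [i].
/a/ (between /z/ and /m/) occurs before a nasal consonant → [ã] by rule 1.

[zerĩmizãm]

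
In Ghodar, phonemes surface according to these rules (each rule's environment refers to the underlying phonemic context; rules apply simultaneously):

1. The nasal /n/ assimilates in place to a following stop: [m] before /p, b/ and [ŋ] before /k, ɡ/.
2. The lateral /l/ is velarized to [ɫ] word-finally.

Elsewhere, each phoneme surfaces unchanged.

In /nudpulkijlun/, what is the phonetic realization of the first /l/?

[l]

/l/ (between /u/ and /k/): rule 2 targets it, but not word-finally → unchanged [l].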